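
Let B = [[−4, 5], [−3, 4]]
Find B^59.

[[−4, 5], [−3, 4]]

B² = I (check: tr B = 0 and det B = −1), so B^59 = B since 59 is odd.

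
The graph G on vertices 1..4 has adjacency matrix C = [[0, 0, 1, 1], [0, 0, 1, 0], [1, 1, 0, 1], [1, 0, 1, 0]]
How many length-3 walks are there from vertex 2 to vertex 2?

The number of length-3 walks from vertex 2 to vertex 2 is entry (2,2) of C³, where C is the adjacency matrix.
C² = [[2, 1, 1, 1], [1, 1, 0, 1], [1, 0, 3, 1], [1, 1, 1, 2]]
C³ = [[2, 1, 4, 3], [1, 0, 3, 1], [4, 3, 2, 4], [3, 1, 4, 2]]

0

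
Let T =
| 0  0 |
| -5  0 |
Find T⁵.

T is strictly triangular, hence nilpotent: T² = 0, so T⁵ = 0.

[[0, 0], [0, 0]]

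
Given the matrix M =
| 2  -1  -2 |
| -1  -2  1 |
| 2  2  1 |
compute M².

[[1, -4, -7], [2, 7, 1], [4, -4, -1]]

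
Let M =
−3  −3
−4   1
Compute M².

[[21, 6], [8, 13]]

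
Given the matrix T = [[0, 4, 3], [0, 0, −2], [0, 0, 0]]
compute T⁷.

[[0, 0, 0], [0, 0, 0], [0, 0, 0]]

T is strictly triangular, hence nilpotent: T³ = 0, so T⁷ = 0.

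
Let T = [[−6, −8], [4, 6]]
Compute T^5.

tr T = 0 and det T = −4, so the characteristic polynomial is λ² − (0)λ + (−4) with roots 2 and −2.
Eigenvectors give P = [[1, 2], [−1, −1]] with P⁻¹ = [[−1, −2], [1, 1]], and T = P·diag(2, −2)·P⁻¹.
Then T^5 = P·diag(32, −32)·P⁻¹ = [[32, −64], [−32, 32]] · [[−1, −2], [1, 1]] = [[−96, −128], [64, 96]].

[[−96, −128], [64, 96]]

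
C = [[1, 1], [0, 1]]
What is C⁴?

C = I + N where N = [[0, 1], [0, 0]] is strictly upper-triangular, so N² = 0.
(I + N)⁴ = I + 4·N = [[1, 4], [0, 1]].

[[1, 4], [0, 1]]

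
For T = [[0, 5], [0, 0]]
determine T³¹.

[[0, 0], [0, 0]]

T is strictly triangular, hence nilpotent: T² = 0, so T³¹ = 0.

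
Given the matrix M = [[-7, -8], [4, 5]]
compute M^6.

tr M = -2 and det M = -3, so the characteristic polynomial is λ² − (-2)λ + (-3) with roots -3 and 1.
Eigenvectors give P = [[2, -1], [-1, 1]] with P⁻¹ = [[1, 1], [1, 2]], and M = P·diag(-3, 1)·P⁻¹.
Then M^6 = P·diag(729, 1)·P⁻¹ = [[1458, -1], [-729, 1]] · [[1, 1], [1, 2]] = [[1457, 1456], [-728, -727]].

[[1457, 1456], [-728, -727]]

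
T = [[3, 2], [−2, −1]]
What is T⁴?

[[9, 8], [−8, −7]]

T² = [[5, 4], [−4, −3]]
T³ = [[7, 6], [−6, −5]]
T⁴ = [[9, 8], [−8, −7]]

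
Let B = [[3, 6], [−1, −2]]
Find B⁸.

[[3, 6], [−1, −2]]

B² = B (a projection; rank 1, trace 1), so B⁸ = B.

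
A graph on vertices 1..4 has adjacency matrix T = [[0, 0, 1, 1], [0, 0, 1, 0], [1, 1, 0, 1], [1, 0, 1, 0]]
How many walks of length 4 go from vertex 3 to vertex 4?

6

The number of length-4 walks from vertex 3 to vertex 4 is entry (3,4) of T⁴, where T is the adjacency matrix.
T² = [[2, 1, 1, 1], [1, 1, 0, 1], [1, 0, 3, 1], [1, 1, 1, 2]]
T³ = [[2, 1, 4, 3], [1, 0, 3, 1], [4, 3, 2, 4], [3, 1, 4, 2]]
T⁴ = [[7, 4, 6, 6], [4, 3, 2, 4], [6, 2, 11, 6], [6, 4, 6, 7]]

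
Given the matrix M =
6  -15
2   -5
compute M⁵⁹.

[[6, -15], [2, -5]]

M² = M (a projection; rank 1, trace 1), so M⁵⁹ = M.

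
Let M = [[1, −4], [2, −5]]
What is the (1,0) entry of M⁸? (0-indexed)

tr M = −4 and det M = 3, so the characteristic polynomial is λ² − (−4)λ + (3) with roots −1 and −3.
Eigenvectors give P = [[2, 1], [1, 1]] with P⁻¹ = [[1, −1], [−1, 2]], and M = P·diag(−1, −3)·P⁻¹.
Then M⁸ = P·diag(1, 6561)·P⁻¹ = [[2, 6561], [1, 6561]] · [[1, −1], [−1, 2]] = [[−6559, 13120], [−6560, 13121]].

−6560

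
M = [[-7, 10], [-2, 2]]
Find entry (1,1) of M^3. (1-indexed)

tr M = -5 and det M = 6, so the characteristic polynomial is λ² − (-5)λ + (6) with roots -2 and -3.
Eigenvectors give P = [[2, 5], [1, 2]] with P⁻¹ = [[-2, 5], [1, -2]], and M = P·diag(-2, -3)·P⁻¹.
Then M^3 = P·diag(-8, -27)·P⁻¹ = [[-16, -135], [-8, -54]] · [[-2, 5], [1, -2]] = [[-103, 190], [-38, 68]].

-103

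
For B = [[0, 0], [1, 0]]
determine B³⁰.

[[0, 0], [0, 0]]

B is strictly triangular, hence nilpotent: B² = 0, so B³⁰ = 0.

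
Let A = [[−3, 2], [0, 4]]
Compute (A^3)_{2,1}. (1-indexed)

A^2 = [[9, 2], [0, 16]]
A^3 = [[−27, 26], [0, 64]]

0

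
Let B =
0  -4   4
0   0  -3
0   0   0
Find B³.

B is strictly triangular, hence nilpotent: B³ = 0, so B³ = 0.

[[0, 0, 0], [0, 0, 0], [0, 0, 0]]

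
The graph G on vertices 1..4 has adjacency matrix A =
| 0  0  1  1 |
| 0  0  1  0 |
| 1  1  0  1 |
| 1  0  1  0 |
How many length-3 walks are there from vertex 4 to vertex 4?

The number of length-3 walks from vertex 4 to vertex 4 is entry (4,4) of A³, where A is the adjacency matrix.
A² = [[2, 1, 1, 1], [1, 1, 0, 1], [1, 0, 3, 1], [1, 1, 1, 2]]
A³ = [[2, 1, 4, 3], [1, 0, 3, 1], [4, 3, 2, 4], [3, 1, 4, 2]]

2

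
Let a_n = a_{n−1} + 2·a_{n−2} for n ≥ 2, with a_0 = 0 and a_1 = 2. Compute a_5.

With companion matrix A = [[1, 2], [1, 0]], [a_n, a_{n−1}]ᵀ = A·[a_{n−1}, a_{n−2}]ᵀ, so [a_5, a_4]ᵀ = A⁴·[a_1, a_0]ᵀ.
A⁴ = [[11, 10], [5, 6]], giving [a_5, a_4]ᵀ = [[22], [10]].

22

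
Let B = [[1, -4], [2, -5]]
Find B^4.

tr B = -4 and det B = 3, so the characteristic polynomial is λ² − (-4)λ + (3) with roots -3 and -1.
Eigenvectors give P = [[1, -2], [1, -1]] with P⁻¹ = [[-1, 2], [-1, 1]], and B = P·diag(-3, -1)·P⁻¹.
Then B^4 = P·diag(81, 1)·P⁻¹ = [[81, -2], [81, -1]] · [[-1, 2], [-1, 1]] = [[-79, 160], [-80, 161]].

[[-79, 160], [-80, 161]]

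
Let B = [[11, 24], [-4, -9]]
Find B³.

[[83, 168], [-28, -57]]

tr B = 2 and det B = -3, so the characteristic polynomial is λ² − (2)λ + (-3) with roots 3 and -1.
Eigenvectors give P = [[3, 2], [-1, -1]] with P⁻¹ = [[1, 2], [-1, -3]], and B = P·diag(3, -1)·P⁻¹.
Then B³ = P·diag(27, -1)·P⁻¹ = [[81, -2], [-27, 1]] · [[1, 2], [-1, -3]] = [[83, 168], [-28, -57]].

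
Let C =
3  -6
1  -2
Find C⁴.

[[3, -6], [1, -2]]

C² = C (a projection; rank 1, trace 1), so C⁴ = C.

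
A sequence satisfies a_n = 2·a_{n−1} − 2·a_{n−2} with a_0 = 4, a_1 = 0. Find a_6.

32

With companion matrix T = [[2, −2], [1, 0]], [a_n, a_{n−1}]ᵀ = T·[a_{n−1}, a_{n−2}]ᵀ, so [a_6, a_5]ᵀ = T⁵·[a_1, a_0]ᵀ.
T⁵ = [[−8, 8], [−4, 0]], giving [a_6, a_5]ᵀ = [[32], [0]].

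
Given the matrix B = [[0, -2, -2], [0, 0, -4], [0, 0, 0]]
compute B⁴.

[[0, 0, 0], [0, 0, 0], [0, 0, 0]]

B is strictly triangular, hence nilpotent: B³ = 0, so B⁴ = 0.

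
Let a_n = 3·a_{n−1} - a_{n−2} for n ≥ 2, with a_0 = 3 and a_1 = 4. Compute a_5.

With companion matrix Q = [[3, -1], [1, 0]], [a_n, a_{n−1}]ᵀ = Q·[a_{n−1}, a_{n−2}]ᵀ, so [a_5, a_4]ᵀ = Q⁴·[a_1, a_0]ᵀ.
Q⁴ = [[55, -21], [21, -8]], giving [a_5, a_4]ᵀ = [[157], [60]].

157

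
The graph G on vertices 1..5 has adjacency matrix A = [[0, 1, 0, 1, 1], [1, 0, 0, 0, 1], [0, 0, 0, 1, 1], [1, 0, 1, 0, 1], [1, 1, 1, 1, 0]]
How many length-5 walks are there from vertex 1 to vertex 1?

44

The number of length-5 walks from vertex 1 to vertex 1 is entry (1,1) of A⁵, where A is the adjacency matrix.
A² = [[3, 1, 2, 1, 2], [1, 2, 1, 2, 1], [2, 1, 2, 1, 1], [1, 2, 1, 3, 2], [2, 1, 1, 2, 4]]
A³ = [[4, 5, 3, 7, 7], [5, 2, 3, 3, 6], [3, 3, 2, 5, 6], [7, 3, 5, 4, 7], [7, 6, 6, 7, 6]]
A⁴ = [[19, 11, 14, 14, 19], [11, 11, 9, 14, 13], [14, 9, 11, 11, 13], [14, 14, 11, 19, 19], [19, 13, 13, 19, 26]]
A⁵ = [[44, 38, 33, 52, 58], [38, 24, 27, 33, 45], [33, 27, 24, 38, 45], [52, 33, 38, 44, 58], [58, 45, 45, 58, 64]]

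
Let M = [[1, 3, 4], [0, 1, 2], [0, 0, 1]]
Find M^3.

[[1, 9, 30], [0, 1, 6], [0, 0, 1]]

M = I + N where N = [[0, 3, 4], [0, 0, 2], [0, 0, 0]] is strictly upper-triangular, so N^3 = 0.
(I + N)^3 = I + 3·N + 3·N^2 = [[1, 9, 30], [0, 1, 6], [0, 0, 1]].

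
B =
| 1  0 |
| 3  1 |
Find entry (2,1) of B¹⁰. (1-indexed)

30

B = I + N where N = [[0, 0], [3, 0]] is strictly lower-triangular, so N² = 0.
(I + N)¹⁰ = I + 10·N = [[1, 0], [30, 1]].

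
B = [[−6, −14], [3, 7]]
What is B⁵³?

B² = B (a projection; rank 1, trace 1), so B⁵³ = B.

[[−6, −14], [3, 7]]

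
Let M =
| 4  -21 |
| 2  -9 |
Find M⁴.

tr M = -5 and det M = 6, so the characteristic polynomial is λ² − (-5)λ + (6) with roots -2 and -3.
Eigenvectors give P = [[7, 3], [2, 1]] with P⁻¹ = [[1, -3], [-2, 7]], and M = P·diag(-2, -3)·P⁻¹.
Then M⁴ = P·diag(16, 81)·P⁻¹ = [[112, 243], [32, 81]] · [[1, -3], [-2, 7]] = [[-374, 1365], [-130, 471]].

[[-374, 1365], [-130, 471]]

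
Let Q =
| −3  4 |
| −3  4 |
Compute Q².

[[−3, 4], [−3, 4]]

Q² = Q (a projection; rank 1, trace 1), so Q² = Q.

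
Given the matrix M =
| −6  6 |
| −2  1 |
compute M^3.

[[−84, 114], [−38, 49]]

tr M = −5 and det M = 6, so the characteristic polynomial is λ² − (−5)λ + (6) with roots −2 and −3.
Eigenvectors give P = [[−3, 2], [−2, 1]] with P⁻¹ = [[1, −2], [2, −3]], and M = P·diag(−2, −3)·P⁻¹.
Then M^3 = P·diag(−8, −27)·P⁻¹ = [[24, −54], [16, −27]] · [[1, −2], [2, −3]] = [[−84, 114], [−38, 49]].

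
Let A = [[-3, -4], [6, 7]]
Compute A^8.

[[-13119, -13120], [19680, 19681]]

tr A = 4 and det A = 3, so the characteristic polynomial is λ² − (4)λ + (3) with roots 3 and 1.
Eigenvectors give P = [[-2, 1], [3, -1]] with P⁻¹ = [[1, 1], [3, 2]], and A = P·diag(3, 1)·P⁻¹.
Then A^8 = P·diag(6561, 1)·P⁻¹ = [[-13122, 1], [19683, -1]] · [[1, 1], [3, 2]] = [[-13119, -13120], [19680, 19681]].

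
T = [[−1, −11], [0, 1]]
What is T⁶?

[[1, 0], [0, 1]]

T² = I (check: tr T = 0 and det T = −1), so T⁶ = I since 6 is even.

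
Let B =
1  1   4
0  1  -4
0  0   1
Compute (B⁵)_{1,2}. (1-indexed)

5

B = I + N where N = [[0, 1, 4], [0, 0, -4], [0, 0, 0]] is strictly upper-triangular, so N³ = 0.
(I + N)⁵ = I + 5·N + 10·N² = [[1, 5, -20], [0, 1, -20], [0, 0, 1]].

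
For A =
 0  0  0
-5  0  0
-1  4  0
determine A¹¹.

[[0, 0, 0], [0, 0, 0], [0, 0, 0]]

A is strictly triangular, hence nilpotent: A³ = 0, so A¹¹ = 0.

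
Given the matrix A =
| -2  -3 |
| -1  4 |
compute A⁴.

[[61, -156], [-52, 373]]

A² = [[7, -6], [-2, 19]]
A³ = [[-8, -45], [-15, 82]]
A⁴ = [[61, -156], [-52, 373]]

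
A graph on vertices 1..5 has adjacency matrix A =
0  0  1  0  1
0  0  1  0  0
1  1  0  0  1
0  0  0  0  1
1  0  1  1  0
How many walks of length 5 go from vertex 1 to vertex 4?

The number of length-5 walks from vertex 1 to vertex 4 is entry (1,4) of A^5, where A is the adjacency matrix.
A^2 = [[2, 1, 1, 1, 1], [1, 1, 0, 0, 1], [1, 0, 3, 1, 1], [1, 0, 1, 1, 0], [1, 1, 1, 0, 3]]
A^3 = [[2, 1, 4, 1, 4], [1, 0, 3, 1, 1], [4, 3, 2, 1, 5], [1, 1, 1, 0, 3], [4, 1, 5, 3, 2]]
A^4 = [[8, 4, 7, 4, 7], [4, 3, 2, 1, 5], [7, 2, 12, 5, 7], [4, 1, 5, 3, 2], [7, 5, 7, 2, 12]]
A^5 = [[14, 7, 19, 7, 19], [7, 2, 12, 5, 7], [19, 12, 16, 7, 24], [7, 5, 7, 2, 12], [19, 7, 24, 12, 16]]

7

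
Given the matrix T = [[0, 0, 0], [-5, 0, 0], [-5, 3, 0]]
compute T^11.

T is strictly triangular, hence nilpotent: T^3 = 0, so T^11 = 0.

[[0, 0, 0], [0, 0, 0], [0, 0, 0]]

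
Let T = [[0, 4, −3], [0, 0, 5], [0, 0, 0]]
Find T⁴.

T is strictly triangular, hence nilpotent: T³ = 0, so T⁴ = 0.

[[0, 0, 0], [0, 0, 0], [0, 0, 0]]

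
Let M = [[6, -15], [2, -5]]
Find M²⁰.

[[6, -15], [2, -5]]

M² = M (a projection; rank 1, trace 1), so M²⁰ = M.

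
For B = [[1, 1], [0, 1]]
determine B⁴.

[[1, 4], [0, 1]]

B = I + N where N = [[0, 1], [0, 0]] is strictly upper-triangular, so N² = 0.
(I + N)⁴ = I + 4·N = [[1, 4], [0, 1]].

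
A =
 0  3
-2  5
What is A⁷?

tr A = 5 and det A = 6, so the characteristic polynomial is λ² − (5)λ + (6) with roots 3 and 2.
Eigenvectors give P = [[-1, 3], [-1, 2]] with P⁻¹ = [[2, -3], [1, -1]], and A = P·diag(3, 2)·P⁻¹.
Then A⁷ = P·diag(2187, 128)·P⁻¹ = [[-2187, 384], [-2187, 256]] · [[2, -3], [1, -1]] = [[-3990, 6177], [-4118, 6305]].

[[-3990, 6177], [-4118, 6305]]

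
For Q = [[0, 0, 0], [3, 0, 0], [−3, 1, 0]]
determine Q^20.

Q is strictly triangular, hence nilpotent: Q^3 = 0, so Q^20 = 0.

[[0, 0, 0], [0, 0, 0], [0, 0, 0]]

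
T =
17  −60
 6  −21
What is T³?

tr T = −4 and det T = 3, so the characteristic polynomial is λ² − (−4)λ + (3) with roots −3 and −1.
Eigenvectors give P = [[3, 10], [1, 3]] with P⁻¹ = [[−3, 10], [1, −3]], and T = P·diag(−3, −1)·P⁻¹.
Then T³ = P·diag(−27, −1)·P⁻¹ = [[−81, −10], [−27, −3]] · [[−3, 10], [1, −3]] = [[233, −780], [78, −261]].

[[233, −780], [78, −261]]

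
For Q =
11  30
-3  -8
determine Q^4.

tr Q = 3 and det Q = 2, so the characteristic polynomial is λ² − (3)λ + (2) with roots 1 and 2.
Eigenvectors give P = [[-3, 10], [1, -3]] with P⁻¹ = [[3, 10], [1, 3]], and Q = P·diag(1, 2)·P⁻¹.
Then Q^4 = P·diag(1, 16)·P⁻¹ = [[-3, 160], [1, -48]] · [[3, 10], [1, 3]] = [[151, 450], [-45, -134]].

[[151, 450], [-45, -134]]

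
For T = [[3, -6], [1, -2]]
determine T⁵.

T² = T (a projection; rank 1, trace 1), so T⁵ = T.

[[3, -6], [1, -2]]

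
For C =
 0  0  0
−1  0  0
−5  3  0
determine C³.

C is strictly triangular, hence nilpotent: C³ = 0, so C³ = 0.

[[0, 0, 0], [0, 0, 0], [0, 0, 0]]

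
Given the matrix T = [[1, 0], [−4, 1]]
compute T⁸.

T = I + N where N = [[0, 0], [−4, 0]] is strictly lower-triangular, so N² = 0.
(I + N)⁸ = I + 8·N = [[1, 0], [−32, 1]].

[[1, 0], [−32, 1]]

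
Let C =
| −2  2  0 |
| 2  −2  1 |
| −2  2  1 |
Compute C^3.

C^2 = [[8, −8, 2], [−10, 10, −1], [6, −6, 3]]
C^3 = [[−36, 36, −6], [42, −42, 9], [−30, 30, −3]]

[[−36, 36, −6], [42, −42, 9], [−30, 30, −3]]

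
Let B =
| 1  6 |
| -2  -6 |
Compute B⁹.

[[57001, 115026], [-38342, -77196]]

tr B = -5 and det B = 6, so the characteristic polynomial is λ² − (-5)λ + (6) with roots -2 and -3.
Eigenvectors give P = [[-2, -3], [1, 2]] with P⁻¹ = [[-2, -3], [1, 2]], and B = P·diag(-2, -3)·P⁻¹.
Then B⁹ = P·diag(-512, -19683)·P⁻¹ = [[1024, 59049], [-512, -39366]] · [[-2, -3], [1, 2]] = [[57001, 115026], [-38342, -77196]].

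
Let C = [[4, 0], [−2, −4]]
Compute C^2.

[[16, 0], [0, 16]]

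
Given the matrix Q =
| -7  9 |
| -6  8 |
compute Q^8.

[[-509, 765], [-510, 766]]

tr Q = 1 and det Q = -2, so the characteristic polynomial is λ² − (1)λ + (-2) with roots -1 and 2.
Eigenvectors give P = [[3, 1], [2, 1]] with P⁻¹ = [[1, -1], [-2, 3]], and Q = P·diag(-1, 2)·P⁻¹.
Then Q^8 = P·diag(1, 256)·P⁻¹ = [[3, 256], [2, 256]] · [[1, -1], [-2, 3]] = [[-509, 765], [-510, 766]].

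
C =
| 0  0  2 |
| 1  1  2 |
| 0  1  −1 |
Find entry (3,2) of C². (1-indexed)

0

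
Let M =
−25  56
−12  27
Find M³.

[[−169, 392], [−84, 195]]

tr M = 2 and det M = −3, so the characteristic polynomial is λ² − (2)λ + (−3) with roots 3 and −1.
Eigenvectors give P = [[2, 7], [1, 3]] with P⁻¹ = [[−3, 7], [1, −2]], and M = P·diag(3, −1)·P⁻¹.
Then M³ = P·diag(27, −1)·P⁻¹ = [[54, −7], [27, −3]] · [[−3, 7], [1, −2]] = [[−169, 392], [−84, 195]].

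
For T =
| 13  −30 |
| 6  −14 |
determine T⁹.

[[2053, −5130], [1026, −2564]]

tr T = −1 and det T = −2, so the characteristic polynomial is λ² − (−1)λ + (−2) with roots 1 and −2.
Eigenvectors give P = [[−5, −2], [−2, −1]] with P⁻¹ = [[−1, 2], [2, −5]], and T = P·diag(1, −2)·P⁻¹.
Then T⁹ = P·diag(1, −512)·P⁻¹ = [[−5, 1024], [−2, 512]] · [[−1, 2], [2, −5]] = [[2053, −5130], [1026, −2564]].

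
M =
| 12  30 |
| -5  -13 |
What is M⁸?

[[-12354, -37830], [6305, 19171]]

tr M = -1 and det M = -6, so the characteristic polynomial is λ² − (-1)λ + (-6) with roots 2 and -3.
Eigenvectors give P = [[3, -2], [-1, 1]] with P⁻¹ = [[1, 2], [1, 3]], and M = P·diag(2, -3)·P⁻¹.
Then M⁸ = P·diag(256, 6561)·P⁻¹ = [[768, -13122], [-256, 6561]] · [[1, 2], [1, 3]] = [[-12354, -37830], [6305, 19171]].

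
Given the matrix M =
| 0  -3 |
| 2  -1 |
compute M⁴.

M² = [[-6, 3], [-2, -5]]
M³ = [[6, 15], [-10, 11]]
M⁴ = [[30, -33], [22, 19]]

[[30, -33], [22, 19]]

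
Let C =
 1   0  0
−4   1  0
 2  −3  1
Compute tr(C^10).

3

C = I + N where N = [[0, 0, 0], [−4, 0, 0], [2, −3, 0]] is strictly lower-triangular, so N^3 = 0.
(I + N)^10 = I + 10·N + 45·N^2 = [[1, 0, 0], [−40, 1, 0], [560, −30, 1]].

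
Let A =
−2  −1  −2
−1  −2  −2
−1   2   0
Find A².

[[7, 0, 6], [6, 1, 6], [0, −3, −2]]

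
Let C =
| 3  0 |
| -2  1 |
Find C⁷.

tr C = 4 and det C = 3, so the characteristic polynomial is λ² − (4)λ + (3) with roots 1 and 3.
Eigenvectors give P = [[0, 1], [-1, -1]] with P⁻¹ = [[-1, -1], [1, 0]], and C = P·diag(1, 3)·P⁻¹.
Then C⁷ = P·diag(1, 2187)·P⁻¹ = [[0, 2187], [-1, -2187]] · [[-1, -1], [1, 0]] = [[2187, 0], [-2186, 1]].

[[2187, 0], [-2186, 1]]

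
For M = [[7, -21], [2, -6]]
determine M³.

M² = M (a projection; rank 1, trace 1), so M³ = M.

[[7, -21], [2, -6]]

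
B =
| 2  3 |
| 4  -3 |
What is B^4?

B^2 = [[16, -3], [-4, 21]]
B^3 = [[20, 57], [76, -75]]
B^4 = [[268, -111], [-148, 453]]

[[268, -111], [-148, 453]]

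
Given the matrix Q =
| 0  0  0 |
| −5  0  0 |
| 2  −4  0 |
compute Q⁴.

[[0, 0, 0], [0, 0, 0], [0, 0, 0]]

Q is strictly triangular, hence nilpotent: Q³ = 0, so Q⁴ = 0.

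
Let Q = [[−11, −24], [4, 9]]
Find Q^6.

[[2185, 4368], [−728, −1455]]

tr Q = −2 and det Q = −3, so the characteristic polynomial is λ² − (−2)λ + (−3) with roots 1 and −3.
Eigenvectors give P = [[−2, 3], [1, −1]] with P⁻¹ = [[1, 3], [1, 2]], and Q = P·diag(1, −3)·P⁻¹.
Then Q^6 = P·diag(1, 729)·P⁻¹ = [[−2, 2187], [1, −729]] · [[1, 3], [1, 2]] = [[2185, 4368], [−728, −1455]].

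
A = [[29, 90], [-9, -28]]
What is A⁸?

tr A = 1 and det A = -2, so the characteristic polynomial is λ² − (1)λ + (-2) with roots -1 and 2.
Eigenvectors give P = [[-3, 10], [1, -3]] with P⁻¹ = [[3, 10], [1, 3]], and A = P·diag(-1, 2)·P⁻¹.
Then A⁸ = P·diag(1, 256)·P⁻¹ = [[-3, 2560], [1, -768]] · [[3, 10], [1, 3]] = [[2551, 7650], [-765, -2294]].

[[2551, 7650], [-765, -2294]]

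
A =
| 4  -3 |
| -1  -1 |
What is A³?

[[85, -48], [-16, 5]]

A² = [[19, -9], [-3, 4]]
A³ = [[85, -48], [-16, 5]]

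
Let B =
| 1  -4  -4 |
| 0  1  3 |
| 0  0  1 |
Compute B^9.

B = I + N where N = [[0, -4, -4], [0, 0, 3], [0, 0, 0]] is strictly upper-triangular, so N^3 = 0.
(I + N)^9 = I + 9·N + 36·N^2 = [[1, -36, -468], [0, 1, 27], [0, 0, 1]].

[[1, -36, -468], [0, 1, 27], [0, 0, 1]]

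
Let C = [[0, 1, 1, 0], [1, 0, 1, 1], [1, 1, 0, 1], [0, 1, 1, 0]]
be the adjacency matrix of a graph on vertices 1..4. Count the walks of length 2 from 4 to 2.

The number of length-2 walks from vertex 4 to vertex 2 is entry (4,2) of C^2, where C is the adjacency matrix.
C^2 = [[2, 1, 1, 2], [1, 3, 2, 1], [1, 2, 3, 1], [2, 1, 1, 2]]

1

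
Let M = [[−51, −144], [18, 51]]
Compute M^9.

[[−334611, −944784], [118098, 334611]]

tr M = 0 and det M = −9, so the characteristic polynomial is λ² − (0)λ + (−9) with roots −3 and 3.
Eigenvectors give P = [[3, 8], [−1, −3]] with P⁻¹ = [[3, 8], [−1, −3]], and M = P·diag(−3, 3)·P⁻¹.
Then M^9 = P·diag(−19683, 19683)·P⁻¹ = [[−59049, 157464], [19683, −59049]] · [[3, 8], [−1, −3]] = [[−334611, −944784], [118098, 334611]].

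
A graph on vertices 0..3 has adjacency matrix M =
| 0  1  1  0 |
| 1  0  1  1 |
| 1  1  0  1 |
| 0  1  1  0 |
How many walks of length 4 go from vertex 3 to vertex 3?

10

The number of length-4 walks from vertex 3 to vertex 3 is entry (3,3) of M⁴, where M is the adjacency matrix.
M² = [[2, 1, 1, 2], [1, 3, 2, 1], [1, 2, 3, 1], [2, 1, 1, 2]]
M³ = [[2, 5, 5, 2], [5, 4, 5, 5], [5, 5, 4, 5], [2, 5, 5, 2]]
M⁴ = [[10, 9, 9, 10], [9, 15, 14, 9], [9, 14, 15, 9], [10, 9, 9, 10]]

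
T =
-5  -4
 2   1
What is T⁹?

[[-39365, -39364], [19682, 19681]]

tr T = -4 and det T = 3, so the characteristic polynomial is λ² − (-4)λ + (3) with roots -1 and -3.
Eigenvectors give P = [[-1, -2], [1, 1]] with P⁻¹ = [[1, 2], [-1, -1]], and T = P·diag(-1, -3)·P⁻¹.
Then T⁹ = P·diag(-1, -19683)·P⁻¹ = [[1, 39366], [-1, -19683]] · [[1, 2], [-1, -1]] = [[-39365, -39364], [19682, 19681]].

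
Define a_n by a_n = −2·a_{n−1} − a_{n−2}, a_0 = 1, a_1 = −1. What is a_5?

−1

With companion matrix B = [[−2, −1], [1, 0]], [a_n, a_{n−1}]ᵀ = B·[a_{n−1}, a_{n−2}]ᵀ, so [a_5, a_4]ᵀ = B⁴·[a_1, a_0]ᵀ.
B⁴ = [[5, 4], [−4, −3]], giving [a_5, a_4]ᵀ = [[−1], [1]].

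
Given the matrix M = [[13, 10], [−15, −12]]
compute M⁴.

tr M = 1 and det M = −6, so the characteristic polynomial is λ² − (1)λ + (−6) with roots −2 and 3.
Eigenvectors give P = [[2, 1], [−3, −1]] with P⁻¹ = [[−1, −1], [3, 2]], and M = P·diag(−2, 3)·P⁻¹.
Then M⁴ = P·diag(16, 81)·P⁻¹ = [[32, 81], [−48, −81]] · [[−1, −1], [3, 2]] = [[211, 130], [−195, −114]].

[[211, 130], [−195, −114]]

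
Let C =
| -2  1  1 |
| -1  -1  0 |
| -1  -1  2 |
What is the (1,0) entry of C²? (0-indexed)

3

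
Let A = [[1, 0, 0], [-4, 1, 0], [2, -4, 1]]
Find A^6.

A = I + N where N = [[0, 0, 0], [-4, 0, 0], [2, -4, 0]] is strictly lower-triangular, so N^3 = 0.
(I + N)^6 = I + 6·N + 15·N^2 = [[1, 0, 0], [-24, 1, 0], [252, -24, 1]].

[[1, 0, 0], [-24, 1, 0], [252, -24, 1]]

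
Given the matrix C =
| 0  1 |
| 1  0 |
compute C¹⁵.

[[0, 1], [1, 0]]

C² = I (check: tr C = 0 and det C = -1), so C¹⁵ = C since 15 is odd.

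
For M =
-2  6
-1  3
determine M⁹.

M² = M (a projection; rank 1, trace 1), so M⁹ = M.

[[-2, 6], [-1, 3]]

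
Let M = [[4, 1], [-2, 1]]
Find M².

[[14, 5], [-10, -1]]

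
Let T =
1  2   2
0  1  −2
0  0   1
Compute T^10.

[[1, 20, −160], [0, 1, −20], [0, 0, 1]]

T = I + N where N = [[0, 2, 2], [0, 0, −2], [0, 0, 0]] is strictly upper-triangular, so N^3 = 0.
(I + N)^10 = I + 10·N + 45·N^2 = [[1, 20, −160], [0, 1, −20], [0, 0, 1]].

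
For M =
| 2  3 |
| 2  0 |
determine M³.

M² = [[10, 6], [4, 6]]
M³ = [[32, 30], [20, 12]]

[[32, 30], [20, 12]]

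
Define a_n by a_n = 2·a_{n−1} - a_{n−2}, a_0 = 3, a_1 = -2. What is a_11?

-52

With companion matrix A = [[2, -1], [1, 0]], [a_n, a_{n−1}]ᵀ = A·[a_{n−1}, a_{n−2}]ᵀ, so [a_11, a_10]ᵀ = A¹⁰·[a_1, a_0]ᵀ.
A¹⁰ = [[11, -10], [10, -9]], giving [a_11, a_10]ᵀ = [[-52], [-47]].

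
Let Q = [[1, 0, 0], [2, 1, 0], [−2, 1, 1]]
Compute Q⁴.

[[1, 0, 0], [8, 1, 0], [4, 4, 1]]

Q = I + N where N = [[0, 0, 0], [2, 0, 0], [−2, 1, 0]] is strictly lower-triangular, so N³ = 0.
(I + N)⁴ = I + 4·N + 6·N² = [[1, 0, 0], [8, 1, 0], [4, 4, 1]].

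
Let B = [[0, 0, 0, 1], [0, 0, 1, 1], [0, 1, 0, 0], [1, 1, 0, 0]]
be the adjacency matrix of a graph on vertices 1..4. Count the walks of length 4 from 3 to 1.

0

The number of length-4 walks from vertex 3 to vertex 1 is entry (3,1) of B^4, where B is the adjacency matrix.
B^2 = [[1, 1, 0, 0], [1, 2, 0, 0], [0, 0, 1, 1], [0, 0, 1, 2]]
B^3 = [[0, 0, 1, 2], [0, 0, 2, 3], [1, 2, 0, 0], [2, 3, 0, 0]]
B^4 = [[2, 3, 0, 0], [3, 5, 0, 0], [0, 0, 2, 3], [0, 0, 3, 5]]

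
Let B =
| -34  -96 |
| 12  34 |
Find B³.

tr B = 0 and det B = -4, so the characteristic polynomial is λ² − (0)λ + (-4) with roots -2 and 2.
Eigenvectors give P = [[-3, -8], [1, 3]] with P⁻¹ = [[-3, -8], [1, 3]], and B = P·diag(-2, 2)·P⁻¹.
Then B³ = P·diag(-8, 8)·P⁻¹ = [[24, -64], [-8, 24]] · [[-3, -8], [1, 3]] = [[-136, -384], [48, 136]].

[[-136, -384], [48, 136]]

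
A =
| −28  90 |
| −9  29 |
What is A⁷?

tr A = 1 and det A = −2, so the characteristic polynomial is λ² − (1)λ + (−2) with roots −1 and 2.
Eigenvectors give P = [[10, 3], [3, 1]] with P⁻¹ = [[1, −3], [−3, 10]], and A = P·diag(−1, 2)·P⁻¹.
Then A⁷ = P·diag(−1, 128)·P⁻¹ = [[−10, 384], [−3, 128]] · [[1, −3], [−3, 10]] = [[−1162, 3870], [−387, 1289]].

[[−1162, 3870], [−387, 1289]]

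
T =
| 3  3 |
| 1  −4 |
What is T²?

[[12, −3], [−1, 19]]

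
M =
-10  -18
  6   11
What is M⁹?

[[-1540, -3078], [1026, 2051]]

tr M = 1 and det M = -2, so the characteristic polynomial is λ² − (1)λ + (-2) with roots 2 and -1.
Eigenvectors give P = [[-3, -2], [2, 1]] with P⁻¹ = [[1, 2], [-2, -3]], and M = P·diag(2, -1)·P⁻¹.
Then M⁹ = P·diag(512, -1)·P⁻¹ = [[-1536, 2], [1024, -1]] · [[1, 2], [-2, -3]] = [[-1540, -3078], [1026, 2051]].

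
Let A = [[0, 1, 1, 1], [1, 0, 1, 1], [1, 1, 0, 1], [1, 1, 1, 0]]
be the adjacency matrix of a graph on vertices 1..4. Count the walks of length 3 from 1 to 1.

6

The number of length-3 walks from vertex 1 to vertex 1 is entry (1,1) of A³, where A is the adjacency matrix.
A² = [[3, 2, 2, 2], [2, 3, 2, 2], [2, 2, 3, 2], [2, 2, 2, 3]]
A³ = [[6, 7, 7, 7], [7, 6, 7, 7], [7, 7, 6, 7], [7, 7, 7, 6]]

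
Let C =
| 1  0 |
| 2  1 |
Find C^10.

C = I + N where N = [[0, 0], [2, 0]] is strictly lower-triangular, so N^2 = 0.
(I + N)^10 = I + 10·N = [[1, 0], [20, 1]].

[[1, 0], [20, 1]]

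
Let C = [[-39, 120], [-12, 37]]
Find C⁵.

[[-2439, 7320], [-732, 2197]]

tr C = -2 and det C = -3, so the characteristic polynomial is λ² − (-2)λ + (-3) with roots 1 and -3.
Eigenvectors give P = [[3, 10], [1, 3]] with P⁻¹ = [[-3, 10], [1, -3]], and C = P·diag(1, -3)·P⁻¹.
Then C⁵ = P·diag(1, -243)·P⁻¹ = [[3, -2430], [1, -729]] · [[-3, 10], [1, -3]] = [[-2439, 7320], [-732, 2197]].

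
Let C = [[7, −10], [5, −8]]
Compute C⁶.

[[−601, 1330], [−665, 1394]]

tr C = −1 and det C = −6, so the characteristic polynomial is λ² − (−1)λ + (−6) with roots −3 and 2.
Eigenvectors give P = [[−1, 2], [−1, 1]] with P⁻¹ = [[1, −2], [1, −1]], and C = P·diag(−3, 2)·P⁻¹.
Then C⁶ = P·diag(729, 64)·P⁻¹ = [[−729, 128], [−729, 64]] · [[1, −2], [1, −1]] = [[−601, 1330], [−665, 1394]].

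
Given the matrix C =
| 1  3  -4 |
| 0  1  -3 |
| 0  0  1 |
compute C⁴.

C = I + N where N = [[0, 3, -4], [0, 0, -3], [0, 0, 0]] is strictly upper-triangular, so N³ = 0.
(I + N)⁴ = I + 4·N + 6·N² = [[1, 12, -70], [0, 1, -12], [0, 0, 1]].

[[1, 12, -70], [0, 1, -12], [0, 0, 1]]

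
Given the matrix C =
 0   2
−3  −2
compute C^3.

C^2 = [[−6, −4], [6, −2]]
C^3 = [[12, −4], [6, 16]]

[[12, −4], [6, 16]]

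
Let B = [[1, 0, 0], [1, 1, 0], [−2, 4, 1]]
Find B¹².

[[1, 0, 0], [12, 1, 0], [240, 48, 1]]

B = I + N where N = [[0, 0, 0], [1, 0, 0], [−2, 4, 0]] is strictly lower-triangular, so N³ = 0.
(I + N)¹² = I + 12·N + 66·N² = [[1, 0, 0], [12, 1, 0], [240, 48, 1]].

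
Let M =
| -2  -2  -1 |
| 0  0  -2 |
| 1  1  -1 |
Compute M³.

[[1, 1, -16], [6, 6, 4], [4, 4, 11]]

M² = [[3, 3, 7], [-2, -2, 2], [-3, -3, -2]]
M³ = [[1, 1, -16], [6, 6, 4], [4, 4, 11]]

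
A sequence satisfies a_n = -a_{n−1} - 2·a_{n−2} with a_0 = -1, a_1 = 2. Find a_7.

With companion matrix A = [[-1, -2], [1, 0]], [a_n, a_{n−1}]ᵀ = A·[a_{n−1}, a_{n−2}]ᵀ, so [a_7, a_6]ᵀ = A⁶·[a_1, a_0]ᵀ.
A⁶ = [[7, 10], [-5, 2]], giving [a_7, a_6]ᵀ = [[4], [-12]].

4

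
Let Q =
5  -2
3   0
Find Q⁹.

[[58025, -38342], [57513, -37830]]

tr Q = 5 and det Q = 6, so the characteristic polynomial is λ² − (5)λ + (6) with roots 2 and 3.
Eigenvectors give P = [[-2, 1], [-3, 1]] with P⁻¹ = [[1, -1], [3, -2]], and Q = P·diag(2, 3)·P⁻¹.
Then Q⁹ = P·diag(512, 19683)·P⁻¹ = [[-1024, 19683], [-1536, 19683]] · [[1, -1], [3, -2]] = [[58025, -38342], [57513, -37830]].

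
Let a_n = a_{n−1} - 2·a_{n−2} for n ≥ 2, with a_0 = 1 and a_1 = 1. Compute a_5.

With companion matrix M = [[1, -2], [1, 0]], [a_n, a_{n−1}]ᵀ = M·[a_{n−1}, a_{n−2}]ᵀ, so [a_5, a_4]ᵀ = M^4·[a_1, a_0]ᵀ.
M^4 = [[-1, 6], [-3, 2]], giving [a_5, a_4]ᵀ = [[5], [-1]].

5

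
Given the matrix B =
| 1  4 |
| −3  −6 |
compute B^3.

[[49, 76], [−57, −84]]

tr B = −5 and det B = 6, so the characteristic polynomial is λ² − (−5)λ + (6) with roots −2 and −3.
Eigenvectors give P = [[4, −1], [−3, 1]] with P⁻¹ = [[1, 1], [3, 4]], and B = P·diag(−2, −3)·P⁻¹.
Then B^3 = P·diag(−8, −27)·P⁻¹ = [[−32, 27], [24, −27]] · [[1, 1], [3, 4]] = [[49, 76], [−57, −84]].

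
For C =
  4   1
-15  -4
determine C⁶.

C² = I (check: tr C = 0 and det C = -1), so C⁶ = I since 6 is even.

[[1, 0], [0, 1]]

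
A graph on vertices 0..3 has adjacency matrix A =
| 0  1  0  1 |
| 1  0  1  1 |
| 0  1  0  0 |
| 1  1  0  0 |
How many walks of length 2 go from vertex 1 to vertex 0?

The number of length-2 walks from vertex 1 to vertex 0 is entry (1,0) of A², where A is the adjacency matrix.
A² = [[2, 1, 1, 1], [1, 3, 0, 1], [1, 0, 1, 1], [1, 1, 1, 2]]

1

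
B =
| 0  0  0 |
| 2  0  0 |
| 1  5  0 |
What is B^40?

[[0, 0, 0], [0, 0, 0], [0, 0, 0]]

B is strictly triangular, hence nilpotent: B^3 = 0, so B^40 = 0.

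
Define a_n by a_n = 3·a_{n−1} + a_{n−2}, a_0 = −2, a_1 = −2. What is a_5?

With companion matrix C = [[3, 1], [1, 0]], [a_n, a_{n−1}]ᵀ = C·[a_{n−1}, a_{n−2}]ᵀ, so [a_5, a_4]ᵀ = C^4·[a_1, a_0]ᵀ.
C^4 = [[109, 33], [33, 10]], giving [a_5, a_4]ᵀ = [[−284], [−86]].

−284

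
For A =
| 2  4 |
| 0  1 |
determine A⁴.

A² = [[4, 12], [0, 1]]
A³ = [[8, 28], [0, 1]]
A⁴ = [[16, 60], [0, 1]]

[[16, 60], [0, 1]]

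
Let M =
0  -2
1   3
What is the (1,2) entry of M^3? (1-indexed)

tr M = 3 and det M = 2, so the characteristic polynomial is λ² − (3)λ + (2) with roots 2 and 1.
Eigenvectors give P = [[-1, 2], [1, -1]] with P⁻¹ = [[1, 2], [1, 1]], and M = P·diag(2, 1)·P⁻¹.
Then M^3 = P·diag(8, 1)·P⁻¹ = [[-8, 2], [8, -1]] · [[1, 2], [1, 1]] = [[-6, -14], [7, 15]].

-14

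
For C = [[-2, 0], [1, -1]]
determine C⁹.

[[-512, 0], [511, -1]]

tr C = -3 and det C = 2, so the characteristic polynomial is λ² − (-3)λ + (2) with roots -1 and -2.
Eigenvectors give P = [[0, -1], [-1, 1]] with P⁻¹ = [[-1, -1], [-1, 0]], and C = P·diag(-1, -2)·P⁻¹.
Then C⁹ = P·diag(-1, -512)·P⁻¹ = [[0, 512], [1, -512]] · [[-1, -1], [-1, 0]] = [[-512, 0], [511, -1]].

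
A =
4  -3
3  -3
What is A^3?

A^2 = [[7, -3], [3, 0]]
A^3 = [[19, -12], [12, -9]]

[[19, -12], [12, -9]]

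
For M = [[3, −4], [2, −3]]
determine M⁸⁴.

M² = I (check: tr M = 0 and det M = −1), so M⁸⁴ = I since 84 is even.

[[1, 0], [0, 1]]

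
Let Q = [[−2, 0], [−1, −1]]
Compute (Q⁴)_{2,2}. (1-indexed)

1

tr Q = −3 and det Q = 2, so the characteristic polynomial is λ² − (−3)λ + (2) with roots −2 and −1.
Eigenvectors give P = [[1, 0], [1, 1]] with P⁻¹ = [[1, 0], [−1, 1]], and Q = P·diag(−2, −1)·P⁻¹.
Then Q⁴ = P·diag(16, 1)·P⁻¹ = [[16, 0], [16, 1]] · [[1, 0], [−1, 1]] = [[16, 0], [15, 1]].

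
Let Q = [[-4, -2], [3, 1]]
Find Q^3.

[[-22, -14], [21, 13]]

tr Q = -3 and det Q = 2, so the characteristic polynomial is λ² − (-3)λ + (2) with roots -1 and -2.
Eigenvectors give P = [[-2, -1], [3, 1]] with P⁻¹ = [[1, 1], [-3, -2]], and Q = P·diag(-1, -2)·P⁻¹.
Then Q^3 = P·diag(-1, -8)·P⁻¹ = [[2, 8], [-3, -8]] · [[1, 1], [-3, -2]] = [[-22, -14], [21, 13]].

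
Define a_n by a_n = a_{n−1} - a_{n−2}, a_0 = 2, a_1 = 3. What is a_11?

With companion matrix T = [[1, -1], [1, 0]], [a_n, a_{n−1}]ᵀ = T·[a_{n−1}, a_{n−2}]ᵀ, so [a_11, a_10]ᵀ = T^10·[a_1, a_0]ᵀ.
T^10 = [[-1, 1], [-1, 0]], giving [a_11, a_10]ᵀ = [[-1], [-3]].

-1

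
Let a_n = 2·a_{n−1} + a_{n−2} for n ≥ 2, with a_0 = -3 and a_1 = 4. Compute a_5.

With companion matrix B = [[2, 1], [1, 0]], [a_n, a_{n−1}]ᵀ = B·[a_{n−1}, a_{n−2}]ᵀ, so [a_5, a_4]ᵀ = B⁴·[a_1, a_0]ᵀ.
B⁴ = [[29, 12], [12, 5]], giving [a_5, a_4]ᵀ = [[80], [33]].

80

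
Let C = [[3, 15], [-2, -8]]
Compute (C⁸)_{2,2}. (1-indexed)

tr C = -5 and det C = 6, so the characteristic polynomial is λ² − (-5)λ + (6) with roots -3 and -2.
Eigenvectors give P = [[-5, -3], [2, 1]] with P⁻¹ = [[1, 3], [-2, -5]], and C = P·diag(-3, -2)·P⁻¹.
Then C⁸ = P·diag(6561, 256)·P⁻¹ = [[-32805, -768], [13122, 256]] · [[1, 3], [-2, -5]] = [[-31269, -94575], [12610, 38086]].

38086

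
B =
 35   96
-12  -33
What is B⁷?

tr B = 2 and det B = -3, so the characteristic polynomial is λ² − (2)λ + (-3) with roots -1 and 3.
Eigenvectors give P = [[-8, -3], [3, 1]] with P⁻¹ = [[1, 3], [-3, -8]], and B = P·diag(-1, 3)·P⁻¹.
Then B⁷ = P·diag(-1, 2187)·P⁻¹ = [[8, -6561], [-3, 2187]] · [[1, 3], [-3, -8]] = [[19691, 52512], [-6564, -17505]].

[[19691, 52512], [-6564, -17505]]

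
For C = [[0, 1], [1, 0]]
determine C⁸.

C² = I (check: tr C = 0 and det C = -1), so C⁸ = I since 8 is even.

[[1, 0], [0, 1]]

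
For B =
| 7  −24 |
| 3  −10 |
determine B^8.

[[−2039, 6120], [−765, 2296]]

tr B = −3 and det B = 2, so the characteristic polynomial is λ² − (−3)λ + (2) with roots −2 and −1.
Eigenvectors give P = [[−8, 3], [−3, 1]] with P⁻¹ = [[1, −3], [3, −8]], and B = P·diag(−2, −1)·P⁻¹.
Then B^8 = P·diag(256, 1)·P⁻¹ = [[−2048, 3], [−768, 1]] · [[1, −3], [3, −8]] = [[−2039, 6120], [−765, 2296]].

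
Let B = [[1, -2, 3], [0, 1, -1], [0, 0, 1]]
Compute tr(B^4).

3

B = I + N where N = [[0, -2, 3], [0, 0, -1], [0, 0, 0]] is strictly upper-triangular, so N^3 = 0.
(I + N)^4 = I + 4·N + 6·N^2 = [[1, -8, 24], [0, 1, -4], [0, 0, 1]].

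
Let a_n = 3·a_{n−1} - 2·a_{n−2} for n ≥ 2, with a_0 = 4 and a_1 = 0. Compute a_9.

With companion matrix A = [[3, -2], [1, 0]], [a_n, a_{n−1}]ᵀ = A·[a_{n−1}, a_{n−2}]ᵀ, so [a_9, a_8]ᵀ = A^8·[a_1, a_0]ᵀ.
A^8 = [[511, -510], [255, -254]], giving [a_9, a_8]ᵀ = [[-2040], [-1016]].

-2040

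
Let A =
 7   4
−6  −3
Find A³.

[[79, 52], [−78, −51]]

tr A = 4 and det A = 3, so the characteristic polynomial is λ² − (4)λ + (3) with roots 3 and 1.
Eigenvectors give P = [[−1, −2], [1, 3]] with P⁻¹ = [[−3, −2], [1, 1]], and A = P·diag(3, 1)·P⁻¹.
Then A³ = P·diag(27, 1)·P⁻¹ = [[−27, −2], [27, 3]] · [[−3, −2], [1, 1]] = [[79, 52], [−78, −51]].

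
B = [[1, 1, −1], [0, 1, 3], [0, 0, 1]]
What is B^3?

[[1, 3, 6], [0, 1, 9], [0, 0, 1]]

B = I + N where N = [[0, 1, −1], [0, 0, 3], [0, 0, 0]] is strictly upper-triangular, so N^3 = 0.
(I + N)^3 = I + 3·N + 3·N^2 = [[1, 3, 6], [0, 1, 9], [0, 0, 1]].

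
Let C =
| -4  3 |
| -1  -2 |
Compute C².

[[13, -18], [6, 1]]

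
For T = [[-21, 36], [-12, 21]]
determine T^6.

tr T = 0 and det T = -9, so the characteristic polynomial is λ² − (0)λ + (-9) with roots 3 and -3.
Eigenvectors give P = [[-3, 2], [-2, 1]] with P⁻¹ = [[1, -2], [2, -3]], and T = P·diag(3, -3)·P⁻¹.
Then T^6 = P·diag(729, 729)·P⁻¹ = [[-2187, 1458], [-1458, 729]] · [[1, -2], [2, -3]] = [[729, 0], [0, 729]].

[[729, 0], [0, 729]]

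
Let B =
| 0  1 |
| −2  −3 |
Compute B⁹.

tr B = −3 and det B = 2, so the characteristic polynomial is λ² − (−3)λ + (2) with roots −1 and −2.
Eigenvectors give P = [[−1, 1], [1, −2]] with P⁻¹ = [[−2, −1], [−1, −1]], and B = P·diag(−1, −2)·P⁻¹.
Then B⁹ = P·diag(−1, −512)·P⁻¹ = [[1, −512], [−1, 1024]] · [[−2, −1], [−1, −1]] = [[510, 511], [−1022, −1023]].

[[510, 511], [−1022, −1023]]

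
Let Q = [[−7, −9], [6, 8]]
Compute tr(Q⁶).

tr Q = 1 and det Q = −2, so the characteristic polynomial is λ² − (1)λ + (−2) with roots 2 and −1.
Eigenvectors give P = [[−1, 3], [1, −2]] with P⁻¹ = [[2, 3], [1, 1]], and Q = P·diag(2, −1)·P⁻¹.
Then Q⁶ = P·diag(64, 1)·P⁻¹ = [[−64, 3], [64, −2]] · [[2, 3], [1, 1]] = [[−125, −189], [126, 190]].

65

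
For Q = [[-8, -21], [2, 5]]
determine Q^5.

tr Q = -3 and det Q = 2, so the characteristic polynomial is λ² − (-3)λ + (2) with roots -1 and -2.
Eigenvectors give P = [[-3, 7], [1, -2]] with P⁻¹ = [[2, 7], [1, 3]], and Q = P·diag(-1, -2)·P⁻¹.
Then Q^5 = P·diag(-1, -32)·P⁻¹ = [[3, -224], [-1, 64]] · [[2, 7], [1, 3]] = [[-218, -651], [62, 185]].

[[-218, -651], [62, 185]]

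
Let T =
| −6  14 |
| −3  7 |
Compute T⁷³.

T² = T (a projection; rank 1, trace 1), so T⁷³ = T.

[[−6, 14], [−3, 7]]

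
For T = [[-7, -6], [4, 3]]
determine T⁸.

[[19681, 19680], [-13120, -13119]]

tr T = -4 and det T = 3, so the characteristic polynomial is λ² − (-4)λ + (3) with roots -1 and -3.
Eigenvectors give P = [[-1, -3], [1, 2]] with P⁻¹ = [[2, 3], [-1, -1]], and T = P·diag(-1, -3)·P⁻¹.
Then T⁸ = P·diag(1, 6561)·P⁻¹ = [[-1, -19683], [1, 13122]] · [[2, 3], [-1, -1]] = [[19681, 19680], [-13120, -13119]].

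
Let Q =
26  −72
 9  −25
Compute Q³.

[[80, −216], [27, −73]]

tr Q = 1 and det Q = −2, so the characteristic polynomial is λ² − (1)λ + (−2) with roots 2 and −1.
Eigenvectors give P = [[3, −8], [1, −3]] with P⁻¹ = [[3, −8], [1, −3]], and Q = P·diag(2, −1)·P⁻¹.
Then Q³ = P·diag(8, −1)·P⁻¹ = [[24, 8], [8, 3]] · [[3, −8], [1, −3]] = [[80, −216], [27, −73]].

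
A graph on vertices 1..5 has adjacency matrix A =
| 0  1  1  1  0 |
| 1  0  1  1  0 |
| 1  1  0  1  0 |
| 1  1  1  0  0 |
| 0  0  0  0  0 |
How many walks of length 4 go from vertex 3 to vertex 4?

20

The number of length-4 walks from vertex 3 to vertex 4 is entry (3,4) of A⁴, where A is the adjacency matrix.
A² = [[3, 2, 2, 2, 0], [2, 3, 2, 2, 0], [2, 2, 3, 2, 0], [2, 2, 2, 3, 0], [0, 0, 0, 0, 0]]
A³ = [[6, 7, 7, 7, 0], [7, 6, 7, 7, 0], [7, 7, 6, 7, 0], [7, 7, 7, 6, 0], [0, 0, 0, 0, 0]]
A⁴ = [[21, 20, 20, 20, 0], [20, 21, 20, 20, 0], [20, 20, 21, 20, 0], [20, 20, 20, 21, 0], [0, 0, 0, 0, 0]]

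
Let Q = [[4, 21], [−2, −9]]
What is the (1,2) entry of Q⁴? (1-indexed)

−1365

tr Q = −5 and det Q = 6, so the characteristic polynomial is λ² − (−5)λ + (6) with roots −2 and −3.
Eigenvectors give P = [[7, 3], [−2, −1]] with P⁻¹ = [[1, 3], [−2, −7]], and Q = P·diag(−2, −3)·P⁻¹.
Then Q⁴ = P·diag(16, 81)·P⁻¹ = [[112, 243], [−32, −81]] · [[1, 3], [−2, −7]] = [[−374, −1365], [130, 471]].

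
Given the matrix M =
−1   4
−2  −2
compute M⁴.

M² = [[−7, −12], [6, −4]]
M³ = [[31, −4], [2, 32]]
M⁴ = [[−23, 132], [−66, −56]]

[[−23, 132], [−66, −56]]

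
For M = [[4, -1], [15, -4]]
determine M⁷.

[[4, -1], [15, -4]]

M² = I (check: tr M = 0 and det M = -1), so M⁷ = M since 7 is odd.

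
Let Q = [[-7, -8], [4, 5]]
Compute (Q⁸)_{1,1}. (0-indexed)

-6559

tr Q = -2 and det Q = -3, so the characteristic polynomial is λ² − (-2)λ + (-3) with roots -3 and 1.
Eigenvectors give P = [[-2, -1], [1, 1]] with P⁻¹ = [[-1, -1], [1, 2]], and Q = P·diag(-3, 1)·P⁻¹.
Then Q⁸ = P·diag(6561, 1)·P⁻¹ = [[-13122, -1], [6561, 1]] · [[-1, -1], [1, 2]] = [[13121, 13120], [-6560, -6559]].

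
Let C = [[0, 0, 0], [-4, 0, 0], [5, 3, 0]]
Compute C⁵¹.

C is strictly triangular, hence nilpotent: C³ = 0, so C⁵¹ = 0.

[[0, 0, 0], [0, 0, 0], [0, 0, 0]]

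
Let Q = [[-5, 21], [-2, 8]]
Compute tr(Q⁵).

33

tr Q = 3 and det Q = 2, so the characteristic polynomial is λ² − (3)λ + (2) with roots 1 and 2.
Eigenvectors give P = [[-7, -3], [-2, -1]] with P⁻¹ = [[-1, 3], [2, -7]], and Q = P·diag(1, 2)·P⁻¹.
Then Q⁵ = P·diag(1, 32)·P⁻¹ = [[-7, -96], [-2, -32]] · [[-1, 3], [2, -7]] = [[-185, 651], [-62, 218]].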